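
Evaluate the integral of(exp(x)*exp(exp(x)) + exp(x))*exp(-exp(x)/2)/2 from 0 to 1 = -exp(1/2) - exp(-E/2) + exp(-1/2) + exp(E/2)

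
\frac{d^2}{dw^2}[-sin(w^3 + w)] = 9*w^4*sin(w^3 + w) + 6*w^2*sin(w^3 + w) - 6*w*cos(w^3 + w) + sin(w^3 + w)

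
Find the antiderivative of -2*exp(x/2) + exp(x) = (exp(x/2) - 2)^2 + C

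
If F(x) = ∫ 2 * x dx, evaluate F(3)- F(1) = 8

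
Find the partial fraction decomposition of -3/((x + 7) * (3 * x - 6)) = 1/(9*(x + 7)) - 1/(9*(x - 2))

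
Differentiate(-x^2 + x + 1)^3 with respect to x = -6*x^5 + 15*x^4 - 15*x^2 + 3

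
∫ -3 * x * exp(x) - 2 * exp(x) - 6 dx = -(3*x - 1)*(exp(x) + 2) + C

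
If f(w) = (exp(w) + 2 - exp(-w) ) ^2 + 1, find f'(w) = (2*exp(4*w) + 4*exp(3*w) + 4*exp(w) - 2)*exp(-2*w)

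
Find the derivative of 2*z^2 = 4*z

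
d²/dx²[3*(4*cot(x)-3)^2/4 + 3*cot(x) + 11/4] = 72*cot(x)^4 - 30*cot(x)^3 + 96*cot(x)^2 - 30*cot(x) + 24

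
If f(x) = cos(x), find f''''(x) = cos(x)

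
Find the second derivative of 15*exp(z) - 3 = 15*exp(z)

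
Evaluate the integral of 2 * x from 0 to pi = pi^2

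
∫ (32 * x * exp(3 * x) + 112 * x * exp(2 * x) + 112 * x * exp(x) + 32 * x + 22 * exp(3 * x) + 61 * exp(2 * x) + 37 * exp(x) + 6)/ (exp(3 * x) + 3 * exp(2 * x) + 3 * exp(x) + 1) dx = ((6*x + 7)*(exp(x) + 1)^2 + 4*(2*x*(exp(x) + 1) + exp(x))^2 + 3*(exp(x) + 1)*exp(x))/(exp(x) + 1)^2 + C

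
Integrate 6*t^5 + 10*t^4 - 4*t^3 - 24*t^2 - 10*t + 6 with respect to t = t^6 + 2*t^5 - t^4 - 8*t^3 - 5*t^2 + 6*t + C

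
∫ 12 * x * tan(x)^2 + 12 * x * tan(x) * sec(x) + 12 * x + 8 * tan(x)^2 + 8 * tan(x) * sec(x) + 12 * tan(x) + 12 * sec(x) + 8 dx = (12*x + 8)*(tan(x) + sec(x)) + C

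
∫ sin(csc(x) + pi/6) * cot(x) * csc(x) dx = cos(csc(x) + pi/6) + C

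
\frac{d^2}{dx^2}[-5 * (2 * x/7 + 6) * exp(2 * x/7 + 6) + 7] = -40*x*exp(2*x/7 + 6)/343 - 160*exp(2*x/7 + 6)/49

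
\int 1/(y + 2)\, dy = log(y + 2) + C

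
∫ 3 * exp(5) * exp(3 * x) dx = exp(3*x + 5) + C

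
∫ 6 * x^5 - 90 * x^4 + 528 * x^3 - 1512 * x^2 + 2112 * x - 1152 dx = x^6 - 18*x^5 + 132*x^4 - 504*x^3 + 1056*x^2 - 1152*x + C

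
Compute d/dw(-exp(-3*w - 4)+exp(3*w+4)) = (3*exp(6*w + 8) + 3)*exp(-3*w - 4)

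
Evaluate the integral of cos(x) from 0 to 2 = sin(2)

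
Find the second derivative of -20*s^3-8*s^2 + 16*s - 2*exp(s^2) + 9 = -8*s^2*exp(s^2) - 120*s - 4*exp(s^2) - 16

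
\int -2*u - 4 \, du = -u^2 - 4*u + C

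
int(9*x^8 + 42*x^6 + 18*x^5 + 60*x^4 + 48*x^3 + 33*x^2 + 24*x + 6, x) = x^9 + 6*x^7 + 3*x^6 + 12*x^5 + 12*x^4 + 11*x^3 + 12*x^2 + 6*x + C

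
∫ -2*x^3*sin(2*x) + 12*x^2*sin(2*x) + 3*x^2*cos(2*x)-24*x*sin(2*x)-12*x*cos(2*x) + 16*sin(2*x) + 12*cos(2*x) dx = (x - 2)^3*cos(2*x) + C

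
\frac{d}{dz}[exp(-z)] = -exp(-z)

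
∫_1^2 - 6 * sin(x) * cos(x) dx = 3*cos(4)/2 - 3*cos(2)/2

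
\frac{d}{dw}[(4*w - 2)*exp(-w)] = (6 - 4*w)*exp(-w)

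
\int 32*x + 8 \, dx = 16*x^2 + 8*x + C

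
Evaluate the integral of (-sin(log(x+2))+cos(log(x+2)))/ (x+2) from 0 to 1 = sqrt(2)*(-sin(log(2) + pi/4) + sin(pi/4 + log(3)))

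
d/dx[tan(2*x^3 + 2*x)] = 6*x^2*tan(2*x^3 + 2*x)^2 + 6*x^2 + 2*tan(2*x^3 + 2*x)^2 + 2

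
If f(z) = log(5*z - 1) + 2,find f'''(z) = 250/(125*z^3 - 75*z^2 + 15*z - 1)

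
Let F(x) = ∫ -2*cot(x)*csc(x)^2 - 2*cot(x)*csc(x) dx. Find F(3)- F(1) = -(1 + csc(1))^2 + (1 + csc(3))^2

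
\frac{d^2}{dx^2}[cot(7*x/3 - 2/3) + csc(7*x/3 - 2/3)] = 49*(cos((7*x - 2)/3) + 1)^2/(9*sin((7*x - 2)/3)^3)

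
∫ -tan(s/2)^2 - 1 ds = -2*tan(s/2) + C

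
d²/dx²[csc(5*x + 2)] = 50*cot(5*x + 2)^2*csc(5*x + 2) + 25*csc(5*x + 2)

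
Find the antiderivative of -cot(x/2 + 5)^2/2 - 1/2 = cot(x/2 + 5) + C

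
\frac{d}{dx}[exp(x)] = exp(x)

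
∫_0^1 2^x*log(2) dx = 1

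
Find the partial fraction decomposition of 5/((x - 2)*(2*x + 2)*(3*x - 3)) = 5/(36*(x + 1)) - 5/(12*(x - 1)) + 5/(18*(x - 2))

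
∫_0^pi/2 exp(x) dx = -1 + exp(pi/2)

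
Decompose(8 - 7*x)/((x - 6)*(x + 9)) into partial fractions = -71/(15*(x + 9)) - 34/(15*(x - 6))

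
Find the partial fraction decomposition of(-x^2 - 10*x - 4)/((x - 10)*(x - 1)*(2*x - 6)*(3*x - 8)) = -51/(11*(3*x - 8)) + 1/(12*(x - 1)) + 43/(28*(x - 3)) - 17/(231*(x - 10))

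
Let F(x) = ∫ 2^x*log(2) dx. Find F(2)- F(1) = 2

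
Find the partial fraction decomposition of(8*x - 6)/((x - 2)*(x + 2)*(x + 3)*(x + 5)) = 23/(21*(x + 5)) - 3/(x + 3) + 11/(6*(x + 2)) + 1/(14*(x - 2))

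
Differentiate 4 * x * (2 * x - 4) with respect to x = 16*x - 16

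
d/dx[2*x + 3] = 2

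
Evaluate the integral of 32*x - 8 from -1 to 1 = -16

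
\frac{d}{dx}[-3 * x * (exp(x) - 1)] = -3*x*exp(x) - 3*exp(x) + 3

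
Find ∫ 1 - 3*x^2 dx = -x^3 + x + C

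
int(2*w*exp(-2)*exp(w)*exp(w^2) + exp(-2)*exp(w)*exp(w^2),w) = exp(w^2 + w - 2) + C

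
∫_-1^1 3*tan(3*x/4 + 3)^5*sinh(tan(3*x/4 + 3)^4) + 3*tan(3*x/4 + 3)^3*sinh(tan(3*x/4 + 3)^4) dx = -cosh(tan(9/4)^4) + cosh(tan(15/4)^4)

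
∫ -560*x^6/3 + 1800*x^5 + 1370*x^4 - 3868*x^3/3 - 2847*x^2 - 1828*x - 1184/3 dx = -80*x^7/3 + 300*x^6 + 274*x^5 - 967*x^4/3 - 949*x^3 - 914*x^2 - 1184*x/3 + C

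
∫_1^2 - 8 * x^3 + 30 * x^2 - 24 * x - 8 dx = -4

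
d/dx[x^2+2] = 2*x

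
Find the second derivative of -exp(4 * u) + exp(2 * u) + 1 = -16*exp(4*u) + 4*exp(2*u)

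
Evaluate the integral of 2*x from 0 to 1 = 1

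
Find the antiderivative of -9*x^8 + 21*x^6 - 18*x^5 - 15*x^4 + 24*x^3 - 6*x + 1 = -x^9 + 3*x^7 - 3*x^6 - 3*x^5 + 6*x^4 - 3*x^2 + x + C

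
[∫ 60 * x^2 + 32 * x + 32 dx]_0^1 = 68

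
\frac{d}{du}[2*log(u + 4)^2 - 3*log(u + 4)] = (4*log(u + 4) - 3)/(u + 4)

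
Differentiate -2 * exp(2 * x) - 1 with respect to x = -4*exp(2*x)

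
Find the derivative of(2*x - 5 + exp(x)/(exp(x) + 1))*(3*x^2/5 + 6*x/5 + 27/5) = (18*x^2*exp(2*x) + 39*x^2*exp(x) + 18*x^2 - 6*x + 30*exp(2*x) + 81*exp(x) + 24)/(5*exp(2*x) + 10*exp(x) + 5)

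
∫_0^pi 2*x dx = pi^2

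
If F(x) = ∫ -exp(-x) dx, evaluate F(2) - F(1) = -exp(-1) + exp(-2)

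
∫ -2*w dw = -w^2 + C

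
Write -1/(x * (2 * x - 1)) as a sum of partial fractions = -2/(2*x - 1) + 1/x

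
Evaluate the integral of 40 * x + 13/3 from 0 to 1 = 73/3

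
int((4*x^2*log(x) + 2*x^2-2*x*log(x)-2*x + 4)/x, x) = 2*(x^2 - x + 2)*log(x) + C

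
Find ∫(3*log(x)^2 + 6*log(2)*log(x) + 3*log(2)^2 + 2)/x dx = (log(2*x)^2 + 2)*log(2*x) + C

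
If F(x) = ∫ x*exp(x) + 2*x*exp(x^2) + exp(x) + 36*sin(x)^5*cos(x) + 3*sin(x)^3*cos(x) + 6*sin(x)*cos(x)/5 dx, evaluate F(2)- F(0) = -1 + 3*sin(2)^2/5 + 3*sin(2)^4/4 + 6*sin(2)^6 + 2*exp(2) + exp(4)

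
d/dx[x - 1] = 1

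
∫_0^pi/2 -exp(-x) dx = -1 + exp(-pi/2)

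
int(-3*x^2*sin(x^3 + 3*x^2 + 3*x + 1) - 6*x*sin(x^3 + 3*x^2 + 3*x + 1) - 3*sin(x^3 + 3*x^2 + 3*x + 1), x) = cos((x + 1)^3) + C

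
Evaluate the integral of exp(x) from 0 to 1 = -1 + E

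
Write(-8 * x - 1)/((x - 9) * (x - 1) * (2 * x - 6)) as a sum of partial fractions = -9/(32*(x - 1)) + 25/(24*(x - 3)) - 73/(96*(x - 9))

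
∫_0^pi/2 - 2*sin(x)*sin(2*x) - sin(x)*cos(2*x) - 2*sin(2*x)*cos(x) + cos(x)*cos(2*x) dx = -2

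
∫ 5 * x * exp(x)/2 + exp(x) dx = (5*x - 3)*exp(x)/2 + C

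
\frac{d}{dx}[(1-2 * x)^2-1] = 8*x - 4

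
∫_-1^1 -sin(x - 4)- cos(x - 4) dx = cos(3) - cos(5) + sin(3) - sin(5)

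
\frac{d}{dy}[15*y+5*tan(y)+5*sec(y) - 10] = 5*tan(y)^2 + 5*tan(y)*sec(y) + 20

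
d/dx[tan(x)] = cos(x)^(-2)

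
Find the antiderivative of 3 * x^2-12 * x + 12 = x^3 - 6*x^2 + 12*x + C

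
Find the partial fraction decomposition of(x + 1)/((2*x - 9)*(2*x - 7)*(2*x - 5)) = 7/(16*(2*x - 5)) - 9/(8*(2*x - 7)) + 11/(16*(2*x - 9))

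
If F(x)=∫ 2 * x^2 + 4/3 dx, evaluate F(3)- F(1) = 20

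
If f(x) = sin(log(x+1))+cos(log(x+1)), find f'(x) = sqrt(2)*cos(log(x + 1) + pi/4)/(x + 1)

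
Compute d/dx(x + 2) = 1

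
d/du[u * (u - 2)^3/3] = 4*u^3/3 - 6*u^2 + 8*u - 8/3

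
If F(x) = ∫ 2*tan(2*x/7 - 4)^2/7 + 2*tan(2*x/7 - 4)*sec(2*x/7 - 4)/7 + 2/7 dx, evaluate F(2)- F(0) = sec(24/7) - tan(24/7) + tan(4) - sec(4)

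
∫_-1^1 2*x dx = 0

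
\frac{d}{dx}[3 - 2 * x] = -2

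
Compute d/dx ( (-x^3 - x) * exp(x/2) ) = -x^3*exp(x/2)/2 - 3*x^2*exp(x/2) - x*exp(x/2)/2 - exp(x/2)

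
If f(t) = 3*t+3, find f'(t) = 3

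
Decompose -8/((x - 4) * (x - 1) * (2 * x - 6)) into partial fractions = -2/(3*(x - 1)) + 2/(x - 3) - 4/(3*(x - 4))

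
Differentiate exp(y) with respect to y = exp(y)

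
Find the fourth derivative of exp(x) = exp(x)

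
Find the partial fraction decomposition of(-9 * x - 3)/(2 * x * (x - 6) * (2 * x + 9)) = 25/(63*(2*x + 9)) - 19/(84*(x - 6)) + 1/(36*x)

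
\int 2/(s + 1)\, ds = log(3*(s + 1)^2) + C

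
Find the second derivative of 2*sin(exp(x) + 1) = 2*(-exp(x)*sin(exp(x) + 1) + cos(exp(x) + 1))*exp(x)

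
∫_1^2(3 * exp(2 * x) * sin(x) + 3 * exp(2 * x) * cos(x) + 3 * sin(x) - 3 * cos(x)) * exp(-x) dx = -3*(E - exp(-1))*sin(1) + 3*(-exp(-2) + exp(2))*sin(2)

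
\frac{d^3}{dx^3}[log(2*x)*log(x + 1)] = (2*x^3*log(x) + 2*x^3*log(x + 1) - 6*x^3 + 2*x^3*log(2) + 6*x^2*log(x + 1) - 9*x^2 + 6*x*log(x + 1) - 3*x + 2*log(x + 1))/(x^6 + 3*x^5 + 3*x^4 + x^3)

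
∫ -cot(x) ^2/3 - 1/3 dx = cot(x)/3 + C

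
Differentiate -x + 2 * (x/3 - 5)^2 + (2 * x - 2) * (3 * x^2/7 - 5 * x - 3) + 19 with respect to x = 18*x^2/7 - 1340*x/63 - 11/3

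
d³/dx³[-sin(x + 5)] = cos(x + 5)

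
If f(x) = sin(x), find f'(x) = cos(x)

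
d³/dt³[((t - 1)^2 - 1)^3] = 120*t^3 - 360*t^2 + 288*t - 48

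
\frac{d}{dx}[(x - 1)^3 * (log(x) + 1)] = (3*x^3*log(x) + 4*x^3 - 6*x^2*log(x) - 9*x^2 + 3*x*log(x) + 6*x - 1)/x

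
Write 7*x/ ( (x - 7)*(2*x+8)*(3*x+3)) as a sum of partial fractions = -14/(99*(x + 4)) + 7/(144*(x + 1)) + 49/(528*(x - 7))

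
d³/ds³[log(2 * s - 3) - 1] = 16/(8*s^3 - 36*s^2 + 54*s - 27)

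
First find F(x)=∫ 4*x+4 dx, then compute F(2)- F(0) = 16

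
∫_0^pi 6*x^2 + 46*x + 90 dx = -112 - (pi + 4)^2 + 2*pi + 2*(pi + 4)^3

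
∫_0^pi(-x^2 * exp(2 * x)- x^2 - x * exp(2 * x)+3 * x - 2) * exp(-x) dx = (-exp(-pi) + exp(pi))*(-pi^2 - 1 + pi)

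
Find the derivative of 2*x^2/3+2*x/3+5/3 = 4*x/3 + 2/3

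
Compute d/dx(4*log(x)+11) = 4/x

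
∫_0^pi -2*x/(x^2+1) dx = -log(1 + pi^2)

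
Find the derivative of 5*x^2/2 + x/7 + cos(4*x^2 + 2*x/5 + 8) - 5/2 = -8*x*sin(4*x^2 + 2*x/5 + 8) + 5*x - 2*sin(4*x^2 + 2*x/5 + 8)/5 + 1/7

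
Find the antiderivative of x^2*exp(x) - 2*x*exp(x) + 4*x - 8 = (x - 2)^2*(exp(x) + 2) + C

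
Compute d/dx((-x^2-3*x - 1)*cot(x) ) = x^2/sin(x)^2 - 2*x/tan(x) + 3*x/sin(x)^2 - 3/tan(x) + sin(x)^(-2)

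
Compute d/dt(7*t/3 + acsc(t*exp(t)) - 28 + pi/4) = (7*t^2*sqrt(1 - exp(-2*t)/t^2)*exp(t) - 3*t - 3)*exp(-t)/(3*t^2*sqrt(1 - exp(-2*t)/t^2))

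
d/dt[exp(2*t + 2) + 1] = 2*exp(2*t + 2)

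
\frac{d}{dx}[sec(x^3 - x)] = 3*x^2*tan(x^3 - x)*sec(x^3 - x) - tan(x^3 - x)*sec(x^3 - x)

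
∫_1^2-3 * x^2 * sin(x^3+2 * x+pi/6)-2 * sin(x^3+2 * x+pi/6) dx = -cos(pi/6 + 3) + cos(pi/6 + 12)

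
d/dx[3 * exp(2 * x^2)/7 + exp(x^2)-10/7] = 12*x*exp(2*x^2)/7 + 2*x*exp(x^2)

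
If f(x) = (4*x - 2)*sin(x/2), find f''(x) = -x*sin(x/2) + sin(x/2)/2 + 4*cos(x/2)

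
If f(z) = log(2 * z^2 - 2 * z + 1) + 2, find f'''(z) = (32*z^3 - 48*z^2 + 8)/(8*z^6 - 24*z^5 + 36*z^4 - 32*z^3 + 18*z^2 - 6*z + 1)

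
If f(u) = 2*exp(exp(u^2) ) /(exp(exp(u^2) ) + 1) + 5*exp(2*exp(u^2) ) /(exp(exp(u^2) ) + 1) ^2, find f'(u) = (4*u*exp(u^2 + exp(u^2)) + 24*u*exp(u^2 + 2*exp(u^2)))/(exp(3*exp(u^2)) + 3*exp(2*exp(u^2)) + 3*exp(exp(u^2)) + 1)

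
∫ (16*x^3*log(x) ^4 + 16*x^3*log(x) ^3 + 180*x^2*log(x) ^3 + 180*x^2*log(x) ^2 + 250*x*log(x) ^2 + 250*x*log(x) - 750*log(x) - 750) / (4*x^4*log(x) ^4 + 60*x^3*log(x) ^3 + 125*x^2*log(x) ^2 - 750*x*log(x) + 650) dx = log((2*x^2*log(x)^2 + 15*x*log(x) - 25)^2/25 + 1) + C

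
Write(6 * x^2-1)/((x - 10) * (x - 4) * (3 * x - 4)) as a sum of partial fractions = 87/(208*(3*x - 4)) - 95/(48*(x - 4)) + 599/(156*(x - 10))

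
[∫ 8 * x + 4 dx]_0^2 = 24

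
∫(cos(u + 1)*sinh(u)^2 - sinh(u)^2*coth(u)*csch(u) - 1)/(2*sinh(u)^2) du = sin(u + 1)/2 + 1/(2*tanh(u)) + 1/(2*sinh(u)) + C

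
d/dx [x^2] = 2*x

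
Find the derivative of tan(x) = cos(x)^(-2)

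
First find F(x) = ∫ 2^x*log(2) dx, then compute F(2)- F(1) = 2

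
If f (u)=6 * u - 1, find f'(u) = 6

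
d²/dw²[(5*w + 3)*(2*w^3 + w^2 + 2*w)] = 120*w^2 + 66*w + 26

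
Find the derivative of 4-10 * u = -10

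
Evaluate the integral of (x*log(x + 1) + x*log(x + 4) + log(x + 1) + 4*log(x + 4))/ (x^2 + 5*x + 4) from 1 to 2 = -log(2)*log(5) + log(3)*log(6)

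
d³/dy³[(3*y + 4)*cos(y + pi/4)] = 3*y*sin(y + pi/4) + 4*sin(y + pi/4) - 9*cos(y + pi/4)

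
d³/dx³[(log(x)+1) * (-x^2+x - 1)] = (-2*x^2 - x - 2)/x^3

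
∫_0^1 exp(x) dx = -1 + E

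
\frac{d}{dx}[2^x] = 2^x*log(2)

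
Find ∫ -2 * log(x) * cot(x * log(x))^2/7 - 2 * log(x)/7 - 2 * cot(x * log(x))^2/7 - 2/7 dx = 2/(7*tan(x*log(x))) + C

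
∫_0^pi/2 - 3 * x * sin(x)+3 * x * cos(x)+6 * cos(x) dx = 3*pi/2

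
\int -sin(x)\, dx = cos(x) + C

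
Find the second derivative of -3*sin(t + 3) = 3*sin(t + 3)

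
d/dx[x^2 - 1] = 2*x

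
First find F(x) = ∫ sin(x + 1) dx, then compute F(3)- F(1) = cos(2) - cos(4)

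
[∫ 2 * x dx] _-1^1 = 0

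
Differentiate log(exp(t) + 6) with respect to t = exp(t)/(exp(t) + 6)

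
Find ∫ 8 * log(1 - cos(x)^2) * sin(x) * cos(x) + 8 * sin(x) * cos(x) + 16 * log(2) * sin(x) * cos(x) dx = 4*log(4*sin(x)^2)*sin(x)^2 + C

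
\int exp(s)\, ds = exp(s) + C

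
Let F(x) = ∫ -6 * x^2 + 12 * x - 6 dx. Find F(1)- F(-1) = -16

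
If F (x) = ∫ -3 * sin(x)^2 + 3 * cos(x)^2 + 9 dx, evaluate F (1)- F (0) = 3*sin(2)/2 + 9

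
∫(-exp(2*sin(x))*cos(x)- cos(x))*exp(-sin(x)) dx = -exp(sin(x)) + exp(-sin(x)) + C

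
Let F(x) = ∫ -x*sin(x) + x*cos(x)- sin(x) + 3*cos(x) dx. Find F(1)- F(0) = -2 + 3*cos(1) + 3*sin(1)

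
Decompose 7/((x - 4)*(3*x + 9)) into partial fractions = -1/(3*(x + 3)) + 1/(3*(x - 4))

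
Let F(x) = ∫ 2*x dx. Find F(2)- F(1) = 3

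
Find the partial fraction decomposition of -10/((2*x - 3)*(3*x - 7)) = -6/(3*x - 7) + 4/(2*x - 3)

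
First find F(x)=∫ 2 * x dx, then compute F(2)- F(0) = 4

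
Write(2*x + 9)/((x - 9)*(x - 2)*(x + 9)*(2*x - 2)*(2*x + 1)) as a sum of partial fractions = -64/(4845*(2*x + 1)) - 1/(7480*(x + 9)) + 11/(480*(x - 1)) - 13/(770*(x - 2)) + 3/(4256*(x - 9))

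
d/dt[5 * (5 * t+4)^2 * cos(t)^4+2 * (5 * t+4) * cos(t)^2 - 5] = -500*t^2*sin(t)*cos(t)^3 - 800*t*sin(t)*cos(t)^3 - 10*t*sin(2*t) + 250*t*cos(t)^4 - 320*sin(t)*cos(t)^3 - 8*sin(2*t) + 200*cos(t)^4 + 10*cos(t)^2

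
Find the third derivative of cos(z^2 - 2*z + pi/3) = 8*z^3*sin(z^2 - 2*z + pi/3) - 24*z^2*sin(z^2 - 2*z + pi/3) + 24*z*sin(z^2 - 2*z + pi/3) - 12*z*cos(z^2 - 2*z + pi/3) - 8*sin(z^2 - 2*z + pi/3) + 12*cos(z^2 - 2*z + pi/3)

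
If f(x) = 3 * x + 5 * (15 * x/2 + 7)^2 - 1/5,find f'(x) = 1125*x/2 + 528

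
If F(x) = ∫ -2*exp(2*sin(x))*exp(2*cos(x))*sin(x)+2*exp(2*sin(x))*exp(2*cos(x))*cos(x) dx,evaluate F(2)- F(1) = -exp(2*cos(1) + 2*sin(1)) + exp(2*cos(2) + 2*sin(2))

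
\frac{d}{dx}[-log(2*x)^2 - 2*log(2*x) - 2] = (-2*log(x) - 2 - 2*log(2))/x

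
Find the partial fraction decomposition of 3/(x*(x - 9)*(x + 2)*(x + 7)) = -3/(560*(x + 7)) + 3/(110*(x + 2)) + 1/(528*(x - 9)) - 1/(42*x)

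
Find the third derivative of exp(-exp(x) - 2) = (-exp(3*x) + 3*exp(2*x) - exp(x))*exp(-exp(x) - 2)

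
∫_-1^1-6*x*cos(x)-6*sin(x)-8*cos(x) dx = -16*sin(1)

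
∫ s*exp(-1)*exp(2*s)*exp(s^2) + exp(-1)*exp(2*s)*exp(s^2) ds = exp((s + 1)^2 - 2)/2 + C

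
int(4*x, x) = 2*x^2 + C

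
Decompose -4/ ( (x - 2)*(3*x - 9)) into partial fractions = 4/(3*(x - 2)) - 4/(3*(x - 3))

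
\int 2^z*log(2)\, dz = 2^z + C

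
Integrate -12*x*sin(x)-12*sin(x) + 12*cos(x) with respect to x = (12*x + 12)*cos(x) + C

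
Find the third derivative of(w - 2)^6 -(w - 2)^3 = 120*w^3 - 720*w^2 + 1440*w - 966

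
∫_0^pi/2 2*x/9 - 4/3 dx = -4 + (-2 + pi/6)^2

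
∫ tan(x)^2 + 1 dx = tan(x) + C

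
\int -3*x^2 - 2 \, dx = -x^3 - 2*x + C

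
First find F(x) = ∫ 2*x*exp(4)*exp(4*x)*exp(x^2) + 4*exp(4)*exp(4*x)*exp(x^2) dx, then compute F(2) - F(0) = -exp(4) + exp(16)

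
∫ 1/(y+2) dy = log(y/2 + 1) + C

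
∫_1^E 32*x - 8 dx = -9 + (-1 + 4*E)^2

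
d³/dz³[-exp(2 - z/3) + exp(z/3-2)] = (exp(2*z/3 - 4) + 1)*exp(2 - z/3)/27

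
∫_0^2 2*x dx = 4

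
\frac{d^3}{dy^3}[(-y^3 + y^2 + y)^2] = 120*y^3 - 120*y^2 - 24*y + 12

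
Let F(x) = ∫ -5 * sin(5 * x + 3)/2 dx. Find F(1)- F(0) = cos(8)/2 - cos(3)/2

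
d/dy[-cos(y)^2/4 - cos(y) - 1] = (cos(y)/2 + 1)*sin(y)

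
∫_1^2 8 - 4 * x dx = 2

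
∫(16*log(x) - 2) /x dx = 2*(4*log(x) - 1)*log(x) + C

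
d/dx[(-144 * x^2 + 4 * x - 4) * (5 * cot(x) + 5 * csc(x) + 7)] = 720*x^2*cot(x)^2 + 720*x^2*cot(x)*csc(x) + 720*x^2 - 20*x*cot(x)^2 - 20*x*cot(x)*csc(x) - 1440*x*cot(x) - 1440*x*csc(x) - 2036*x + 20*cot(x)^2 + 20*cot(x)*csc(x) + 20*cot(x) + 20*csc(x) + 48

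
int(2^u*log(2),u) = 2^u + C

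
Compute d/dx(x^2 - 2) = 2*x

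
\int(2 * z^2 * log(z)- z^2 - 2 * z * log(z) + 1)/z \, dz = (log(z) - 1)*(z^2 - 2*z + 1) + C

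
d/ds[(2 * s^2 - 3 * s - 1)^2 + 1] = 16*s^3 - 36*s^2 + 10*s + 6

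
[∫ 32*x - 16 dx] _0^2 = 32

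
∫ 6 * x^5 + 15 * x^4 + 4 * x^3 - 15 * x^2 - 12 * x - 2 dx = x^6 + 3*x^5 + x^4 - 5*x^3 - 6*x^2 - 2*x + C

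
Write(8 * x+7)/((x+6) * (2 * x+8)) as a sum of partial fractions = 41/(4*(x + 6)) - 25/(4*(x + 4))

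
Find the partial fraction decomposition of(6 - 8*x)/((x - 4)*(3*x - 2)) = -1/(5*(3*x - 2)) - 13/(5*(x - 4))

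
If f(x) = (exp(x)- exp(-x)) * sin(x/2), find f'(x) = (2*exp(2*x)*sin(x/2) + exp(2*x)*cos(x/2) + 2*sin(x/2) - cos(x/2))*exp(-x)/2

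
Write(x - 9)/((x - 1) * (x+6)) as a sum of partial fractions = 15/(7*(x + 6)) - 8/(7*(x - 1))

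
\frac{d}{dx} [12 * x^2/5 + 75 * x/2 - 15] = 24*x/5 + 75/2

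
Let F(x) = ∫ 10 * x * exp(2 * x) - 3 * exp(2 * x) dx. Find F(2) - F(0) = 4 + 6*exp(4)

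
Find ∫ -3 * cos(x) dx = -3*sin(x) + C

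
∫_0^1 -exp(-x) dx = -1 + exp(-1)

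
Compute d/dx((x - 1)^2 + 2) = 2*x - 2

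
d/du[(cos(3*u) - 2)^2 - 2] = 12*sin(3*u) - 3*sin(6*u)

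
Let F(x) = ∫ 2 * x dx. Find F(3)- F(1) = 8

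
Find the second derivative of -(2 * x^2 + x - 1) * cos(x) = 2*x^2*cos(x) + 8*x*sin(x) + x*cos(x) + 2*sin(x) - 5*cos(x)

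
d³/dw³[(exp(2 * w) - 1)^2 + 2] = 64*exp(4*w) - 16*exp(2*w)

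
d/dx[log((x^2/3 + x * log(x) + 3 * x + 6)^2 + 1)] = (4*x^3 + 18*x^2*log(x) + 60*x^2 + 18*x*log(x)^2 + 126*x*log(x) + 288*x + 108*log(x) + 432)/(x^4 + 6*x^3*log(x) + 18*x^3 + 9*x^2*log(x)^2 + 54*x^2*log(x) + 117*x^2 + 108*x*log(x) + 324*x + 333)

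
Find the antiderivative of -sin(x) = cos(x) + C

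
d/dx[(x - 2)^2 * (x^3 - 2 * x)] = 5*x^4 - 16*x^3 + 6*x^2 + 16*x - 8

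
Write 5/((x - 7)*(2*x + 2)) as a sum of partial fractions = -5/(16*(x + 1)) + 5/(16*(x - 7))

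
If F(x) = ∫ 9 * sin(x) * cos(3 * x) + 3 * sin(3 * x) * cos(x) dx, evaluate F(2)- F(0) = 3*sin(2)*sin(6)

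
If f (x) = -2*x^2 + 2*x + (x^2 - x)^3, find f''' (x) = 120*x^3 - 180*x^2 + 72*x - 6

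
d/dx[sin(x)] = cos(x)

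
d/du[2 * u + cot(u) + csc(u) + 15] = -cot(u)^2 - cot(u)*csc(u) + 1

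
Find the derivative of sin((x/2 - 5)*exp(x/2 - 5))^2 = (x/4 - 2)*exp(-5)*exp(x/2)*sin((x - 10)*exp(-5)*exp(x/2))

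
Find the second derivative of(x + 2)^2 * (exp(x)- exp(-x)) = (x^2*exp(2*x) - x^2 + 8*x*exp(2*x) + 14*exp(2*x) + 2)*exp(-x)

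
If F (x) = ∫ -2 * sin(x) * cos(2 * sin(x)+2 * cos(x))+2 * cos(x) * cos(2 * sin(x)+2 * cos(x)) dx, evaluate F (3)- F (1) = sin(2*cos(3) + 2*sin(3)) - sin(2*cos(1) + 2*sin(1))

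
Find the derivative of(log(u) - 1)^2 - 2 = (2*log(u) - 2)/u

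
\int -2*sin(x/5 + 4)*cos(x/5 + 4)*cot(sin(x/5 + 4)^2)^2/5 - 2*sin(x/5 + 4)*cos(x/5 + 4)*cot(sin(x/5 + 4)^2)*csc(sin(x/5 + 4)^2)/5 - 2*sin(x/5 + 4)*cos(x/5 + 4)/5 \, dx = cot(sin(x/5 + 4)^2) + csc(sin(x/5 + 4)^2) + C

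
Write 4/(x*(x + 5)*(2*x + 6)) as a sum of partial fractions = 1/(5*(x + 5)) - 1/(3*(x + 3)) + 2/(15*x)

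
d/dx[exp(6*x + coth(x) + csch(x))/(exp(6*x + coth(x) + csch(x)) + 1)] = -(cosh(x) - 3*cosh(2*x) + 4)*exp(6*x)*exp(-1/sinh(x))*exp(-1/tanh(x))/((exp(6*x) + exp(-1/sinh(x))*exp(-1/tanh(x)))^2*sinh(x)^2)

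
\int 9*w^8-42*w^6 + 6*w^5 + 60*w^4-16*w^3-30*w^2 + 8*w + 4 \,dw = w^9 - 6*w^7 + w^6 + 12*w^5 - 4*w^4 - 10*w^3 + 4*w^2 + 4*w + C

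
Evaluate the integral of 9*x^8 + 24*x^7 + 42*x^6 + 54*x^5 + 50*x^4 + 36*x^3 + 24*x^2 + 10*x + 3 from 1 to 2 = 3124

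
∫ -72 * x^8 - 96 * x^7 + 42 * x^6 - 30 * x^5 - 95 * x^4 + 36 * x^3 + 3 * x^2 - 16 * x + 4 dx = -8*x^9 - 12*x^8 + 6*x^7 - 5*x^6 - 19*x^5 + 9*x^4 + x^3 - 8*x^2 + 4*x + C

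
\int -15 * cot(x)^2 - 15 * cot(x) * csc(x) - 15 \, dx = 15*cot(x) + 15*csc(x) + C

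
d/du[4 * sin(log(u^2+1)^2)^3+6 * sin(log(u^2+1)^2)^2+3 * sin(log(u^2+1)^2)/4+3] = 3*u*(16*sin(log(u^2 + 1)^2) - 16*cos(log(u^2 + 1)^2)^2 + 17)*log(u^2 + 1)*cos(log(u^2 + 1)^2)/(u^2 + 1)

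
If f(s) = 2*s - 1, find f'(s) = 2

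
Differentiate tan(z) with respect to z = cos(z)^(-2)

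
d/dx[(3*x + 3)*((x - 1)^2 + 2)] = 9*x^2 - 6*x + 3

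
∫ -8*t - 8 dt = -4*t^2 - 8*t + C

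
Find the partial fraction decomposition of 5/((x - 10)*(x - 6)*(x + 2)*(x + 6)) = -5/(768*(x + 6)) + 5/(384*(x + 2)) - 5/(384*(x - 6)) + 5/(768*(x - 10))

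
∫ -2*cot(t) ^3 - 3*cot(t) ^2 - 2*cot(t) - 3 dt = (cot(t) + 3)*cot(t) + C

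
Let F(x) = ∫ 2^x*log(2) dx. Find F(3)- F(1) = 6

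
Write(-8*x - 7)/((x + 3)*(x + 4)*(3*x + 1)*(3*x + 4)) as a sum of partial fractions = -11/(40*(3*x + 4)) - 13/(88*(3*x + 1)) - 25/(88*(x + 4)) + 17/(40*(x + 3))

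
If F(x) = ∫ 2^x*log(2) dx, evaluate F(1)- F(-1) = 3/2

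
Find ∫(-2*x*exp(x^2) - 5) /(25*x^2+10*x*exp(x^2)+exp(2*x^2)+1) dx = acot(5*x + exp(x^2)) + C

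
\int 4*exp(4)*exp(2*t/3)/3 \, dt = 2*exp(2*t/3 + 4) + C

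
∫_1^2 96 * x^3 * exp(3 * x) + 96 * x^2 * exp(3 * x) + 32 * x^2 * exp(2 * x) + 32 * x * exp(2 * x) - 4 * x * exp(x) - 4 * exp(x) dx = -32*exp(3) - 24*exp(2) + 4*E + 64*exp(4) + 256*exp(6)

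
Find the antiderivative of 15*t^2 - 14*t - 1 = 5*t^3 - 7*t^2 - t + C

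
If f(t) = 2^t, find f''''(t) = 2^t*log(2)^4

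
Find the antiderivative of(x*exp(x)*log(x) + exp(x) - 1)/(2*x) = (exp(x) - 1)*log(x)/2 + C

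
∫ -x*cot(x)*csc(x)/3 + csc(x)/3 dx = x*csc(x)/3 + C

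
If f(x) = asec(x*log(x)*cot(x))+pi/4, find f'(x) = (-x*log(x)/sin(x)^2 + log(x)/tan(x) + 1/tan(x))*tan(x)^2/(x^2*sqrt(1 - tan(x)^2/(x^2*log(x)^2))*log(x)^2)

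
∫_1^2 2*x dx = 3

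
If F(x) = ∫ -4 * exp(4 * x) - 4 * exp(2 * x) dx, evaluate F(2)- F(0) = -exp(8) - 2*exp(4) + 3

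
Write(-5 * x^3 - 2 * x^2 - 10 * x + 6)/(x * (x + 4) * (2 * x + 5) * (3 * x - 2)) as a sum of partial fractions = -41/(266*(3*x - 2)) + 773/(285*(2*x + 5)) - 167/(84*(x + 4)) - 3/(20*x)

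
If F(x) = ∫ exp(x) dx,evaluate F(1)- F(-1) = E - exp(-1)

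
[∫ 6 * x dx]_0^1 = 3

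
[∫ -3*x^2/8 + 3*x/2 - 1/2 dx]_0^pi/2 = -1 - (-1 + pi/4)^3 + pi/2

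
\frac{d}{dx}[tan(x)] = cos(x)^(-2)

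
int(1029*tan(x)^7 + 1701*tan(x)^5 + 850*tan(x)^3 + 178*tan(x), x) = (343*tan(x)^4 + 336*tan(x)^2 + 178)*tan(x)^2/2 + C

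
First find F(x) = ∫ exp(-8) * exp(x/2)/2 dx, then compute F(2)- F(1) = -exp(-15/2) + exp(-7)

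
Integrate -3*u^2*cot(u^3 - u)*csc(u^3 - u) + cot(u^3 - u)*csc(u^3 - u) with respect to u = csc(u^3 - u) + C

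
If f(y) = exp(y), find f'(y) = exp(y)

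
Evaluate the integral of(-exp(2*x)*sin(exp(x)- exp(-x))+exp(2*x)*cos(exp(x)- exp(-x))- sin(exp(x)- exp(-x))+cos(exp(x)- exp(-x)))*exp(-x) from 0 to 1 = -1 + cos(E - exp(-1)) + sin(E - exp(-1))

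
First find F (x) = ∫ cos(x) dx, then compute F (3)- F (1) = -sin(1) + sin(3)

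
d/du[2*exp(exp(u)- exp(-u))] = (2*exp(exp(u) - exp(-u)) + 2*exp(2*u + exp(u) - exp(-u)))*exp(-u)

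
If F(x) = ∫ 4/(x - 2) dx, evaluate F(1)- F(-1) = -4*log(3)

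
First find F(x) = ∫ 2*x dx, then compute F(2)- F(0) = 4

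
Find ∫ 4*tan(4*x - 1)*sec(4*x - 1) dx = sec(4*x - 1) + C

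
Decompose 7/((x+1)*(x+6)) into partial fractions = -7/(5*(x + 6)) + 7/(5*(x + 1))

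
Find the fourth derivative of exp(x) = exp(x)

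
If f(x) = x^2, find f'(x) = 2*x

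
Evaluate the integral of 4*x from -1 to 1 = 0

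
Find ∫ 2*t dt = t^2 + C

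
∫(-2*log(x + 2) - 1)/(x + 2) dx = (-log(x + 2) - 1)*log(x + 2) + C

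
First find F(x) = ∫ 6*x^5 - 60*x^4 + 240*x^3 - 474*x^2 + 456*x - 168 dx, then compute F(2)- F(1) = 1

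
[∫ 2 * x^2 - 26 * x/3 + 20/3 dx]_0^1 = 3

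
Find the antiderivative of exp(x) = exp(x) + C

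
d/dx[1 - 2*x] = -2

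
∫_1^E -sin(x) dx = cos(E) - cos(1)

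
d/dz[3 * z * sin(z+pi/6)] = 3*z*cos(z + pi/6) + 3*sin(z + pi/6)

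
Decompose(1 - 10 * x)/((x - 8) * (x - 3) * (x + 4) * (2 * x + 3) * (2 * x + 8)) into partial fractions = 128/(4275*(2*x + 3)) - 6583/(352800*(x + 4)) - 41/(840*(x + 4)^2) + 29/(4410*(x - 3)) - 79/(27360*(x - 8))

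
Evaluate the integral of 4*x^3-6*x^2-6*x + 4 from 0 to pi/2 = -4 + (-2 + pi/2)^2*(1 + pi/2)^2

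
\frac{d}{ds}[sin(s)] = cos(s)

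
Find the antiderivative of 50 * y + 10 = 25*y^2 + 10*y + C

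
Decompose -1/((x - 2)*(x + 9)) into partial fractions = 1/(11*(x + 9)) - 1/(11*(x - 2))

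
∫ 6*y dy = 3*y^2 + C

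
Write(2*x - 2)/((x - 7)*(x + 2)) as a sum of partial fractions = 2/(3*(x + 2)) + 4/(3*(x - 7))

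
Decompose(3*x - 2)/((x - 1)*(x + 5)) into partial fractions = 17/(6*(x + 5)) + 1/(6*(x - 1))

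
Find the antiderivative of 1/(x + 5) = log(x + 5) + C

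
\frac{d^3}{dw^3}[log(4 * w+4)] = 2/(w^3 + 3*w^2 + 3*w + 1)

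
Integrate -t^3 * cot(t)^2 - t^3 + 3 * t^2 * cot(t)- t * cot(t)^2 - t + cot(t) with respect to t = t*(t^2 + 1)*cot(t) + C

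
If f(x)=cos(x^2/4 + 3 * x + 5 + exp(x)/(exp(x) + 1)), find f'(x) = -(x*exp(2*x) + 2*x*exp(x) + x + 6*exp(2*x) + 14*exp(x) + 6)*sin(x^2/4 + 3*x + 5 + exp(x)/(exp(x) + 1))/(2*exp(2*x) + 4*exp(x) + 2)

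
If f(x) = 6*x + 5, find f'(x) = 6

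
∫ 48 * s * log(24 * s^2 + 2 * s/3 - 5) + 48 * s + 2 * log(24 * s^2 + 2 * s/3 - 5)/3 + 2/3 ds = (72*s^2 + 2*s - 15)*log(24*s^2 + 2*s/3 - 5)/3 + C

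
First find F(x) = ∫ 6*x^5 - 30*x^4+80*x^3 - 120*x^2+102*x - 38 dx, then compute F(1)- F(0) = -12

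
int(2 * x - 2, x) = x^2 - 2*x + C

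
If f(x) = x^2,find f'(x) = 2*x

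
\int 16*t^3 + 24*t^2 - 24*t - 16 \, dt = 4*t^4 + 8*t^3 - 12*t^2 - 16*t + C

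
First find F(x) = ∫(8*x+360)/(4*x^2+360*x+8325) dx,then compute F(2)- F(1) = -log(8689) + log(9061)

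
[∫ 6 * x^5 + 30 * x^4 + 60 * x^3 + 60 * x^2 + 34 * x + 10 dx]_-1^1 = 72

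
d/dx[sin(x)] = cos(x)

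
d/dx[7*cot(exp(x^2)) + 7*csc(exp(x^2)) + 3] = -14*x*(cos(exp(x^2)) + 1)*exp(x^2)/sin(exp(x^2))^2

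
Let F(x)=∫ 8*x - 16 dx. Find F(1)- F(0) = -12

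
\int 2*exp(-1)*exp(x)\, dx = 2*exp(x - 1) + C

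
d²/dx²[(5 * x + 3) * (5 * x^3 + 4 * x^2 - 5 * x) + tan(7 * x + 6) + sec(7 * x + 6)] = 300*x^2 + 210*x + 98*tan(7*x + 6)^3 + 98*tan(7*x + 6)^2*sec(7*x + 6) + 98*tan(7*x + 6) + 49*sec(7*x + 6) - 26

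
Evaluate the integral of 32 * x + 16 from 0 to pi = -4 + (-4*pi - 2)^2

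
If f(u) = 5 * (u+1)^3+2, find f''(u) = 30*u + 30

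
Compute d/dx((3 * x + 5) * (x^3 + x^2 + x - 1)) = 12*x^3 + 24*x^2 + 16*x + 2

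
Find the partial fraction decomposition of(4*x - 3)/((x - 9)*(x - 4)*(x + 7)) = -31/(176*(x + 7)) - 13/(55*(x - 4)) + 33/(80*(x - 9))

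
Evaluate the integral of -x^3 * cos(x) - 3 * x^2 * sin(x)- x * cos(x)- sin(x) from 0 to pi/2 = -pi^3/8 - pi/2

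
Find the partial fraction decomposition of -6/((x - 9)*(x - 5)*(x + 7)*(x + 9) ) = 1/(84*(x + 9)) - 1/(64*(x + 7)) + 1/(112*(x - 5)) - 1/(192*(x - 9))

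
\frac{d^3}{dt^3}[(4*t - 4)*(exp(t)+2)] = 4*t*exp(t) + 8*exp(t)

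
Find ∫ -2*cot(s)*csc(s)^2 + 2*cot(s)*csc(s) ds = (csc(s) - 1)^2 + C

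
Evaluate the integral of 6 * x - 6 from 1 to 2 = 3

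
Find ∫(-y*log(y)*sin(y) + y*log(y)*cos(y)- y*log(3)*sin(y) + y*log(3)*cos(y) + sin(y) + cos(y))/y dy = sqrt(2)*log(3*y)*sin(y + pi/4) + C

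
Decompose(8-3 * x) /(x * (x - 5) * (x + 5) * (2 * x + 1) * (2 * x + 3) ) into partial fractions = -50/(273*(2*x + 3)) + 38/(99*(2*x + 1)) + 23/(3150*(x + 5)) - 7/(7150*(x - 5)) - 8/(75*x)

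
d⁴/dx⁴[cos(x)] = cos(x)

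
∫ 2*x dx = x^2 + C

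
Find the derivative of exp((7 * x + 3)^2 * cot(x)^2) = 2*(-49*x^2*cos(x)/sin(x)^3 - 49*x + 49*x/sin(x)^2 - 42*x*cos(x)/sin(x)^3 - 21 + 21/sin(x)^2 - 9*cos(x)/sin(x)^3)*exp(-49*x^2 + 49*x^2/sin(x)^2 - 42*x + 42*x/sin(x)^2 - 9 + 9/sin(x)^2)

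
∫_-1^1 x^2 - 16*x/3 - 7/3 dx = -4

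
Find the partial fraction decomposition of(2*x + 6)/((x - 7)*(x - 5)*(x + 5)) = -1/(30*(x + 5)) - 4/(5*(x - 5)) + 5/(6*(x - 7))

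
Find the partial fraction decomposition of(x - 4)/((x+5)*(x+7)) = 11/(2*(x + 7)) - 9/(2*(x + 5))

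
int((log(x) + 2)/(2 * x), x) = (log(x) + 2)^2/4 + C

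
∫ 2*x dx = x^2 + C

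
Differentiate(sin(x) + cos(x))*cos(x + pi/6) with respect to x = sqrt(2)*cos(2*x + 5*pi/12)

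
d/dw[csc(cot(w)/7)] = cos(1/(7*tan(w)))/(7*sin(w)^2*sin(1/(7*tan(w)))^2)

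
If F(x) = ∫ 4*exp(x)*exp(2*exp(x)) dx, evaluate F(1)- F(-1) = -2*exp(2*exp(-1)) + 2*exp(2*E)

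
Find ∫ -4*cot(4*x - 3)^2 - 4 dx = cot(4*x - 3) + C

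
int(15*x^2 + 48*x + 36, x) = 5*x^3 + 24*x^2 + 36*x + C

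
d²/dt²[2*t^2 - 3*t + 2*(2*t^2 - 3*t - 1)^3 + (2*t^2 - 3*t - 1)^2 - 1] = 480*t^4 - 1440*t^3 + 1056*t^2 + 36*t - 70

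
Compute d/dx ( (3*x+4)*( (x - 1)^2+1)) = 9*x^2 - 4*x - 2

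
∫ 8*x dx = 4*x^2 + C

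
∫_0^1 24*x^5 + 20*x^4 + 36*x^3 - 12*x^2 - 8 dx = 5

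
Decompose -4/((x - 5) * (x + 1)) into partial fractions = 2/(3*(x + 1)) - 2/(3*(x - 5))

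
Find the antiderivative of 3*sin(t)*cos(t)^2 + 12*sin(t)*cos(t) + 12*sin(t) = -(cos(t) + 2)^3 + C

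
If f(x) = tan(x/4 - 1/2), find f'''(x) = 3*tan(x/4 - 1/2)^4/32 + tan(x/4 - 1/2)^2/8 + 1/32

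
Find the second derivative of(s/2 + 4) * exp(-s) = (s + 6)*exp(-s)/2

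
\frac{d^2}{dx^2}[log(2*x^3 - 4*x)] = (-3*x^4 - 4)/(x^6 - 4*x^4 + 4*x^2)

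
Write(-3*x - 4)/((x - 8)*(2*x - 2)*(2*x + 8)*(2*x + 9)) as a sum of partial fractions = -19/(275*(2*x + 9)) + 1/(30*(x + 4)) + 1/(220*(x - 1)) - 1/(300*(x - 8))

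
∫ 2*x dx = x^2 + C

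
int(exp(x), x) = exp(x) + C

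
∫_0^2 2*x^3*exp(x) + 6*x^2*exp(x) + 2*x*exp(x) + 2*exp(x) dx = 20*exp(2)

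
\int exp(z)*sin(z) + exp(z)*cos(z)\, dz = exp(z)*sin(z) + C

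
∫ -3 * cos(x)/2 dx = -3*sin(x)/2 + C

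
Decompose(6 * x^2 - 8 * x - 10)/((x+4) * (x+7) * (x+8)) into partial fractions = 219/(2*(x + 8)) - 340/(3*(x + 7)) + 59/(6*(x + 4))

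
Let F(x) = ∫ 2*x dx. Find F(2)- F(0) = 4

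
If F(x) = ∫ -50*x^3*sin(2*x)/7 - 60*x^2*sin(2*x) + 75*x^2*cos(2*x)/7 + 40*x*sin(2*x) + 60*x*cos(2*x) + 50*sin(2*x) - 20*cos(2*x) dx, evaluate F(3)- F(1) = 80*cos(2)/7 + 1970*cos(6)/7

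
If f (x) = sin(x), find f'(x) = cos(x)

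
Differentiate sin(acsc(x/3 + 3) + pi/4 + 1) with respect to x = -3*cos(acsc(x/3 + 3) + pi/4 + 1)/(x^2*sqrt(1 - 9/(x^2 + 18*x + 81)) + 18*x*sqrt(1 - 9/(x^2 + 18*x + 81)) + 81*sqrt(1 - 9/(x^2 + 18*x + 81)))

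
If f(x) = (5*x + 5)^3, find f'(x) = 375*x^2 + 750*x + 375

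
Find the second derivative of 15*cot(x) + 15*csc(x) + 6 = -15/sin(x) + 30*cos(x)/sin(x)^3 + 30/sin(x)^3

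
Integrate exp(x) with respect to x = exp(x) + C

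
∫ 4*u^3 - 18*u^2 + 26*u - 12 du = u^4 - 6*u^3 + 13*u^2 - 12*u + C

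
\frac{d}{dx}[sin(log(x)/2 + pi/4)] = cos(log(x)/2 + pi/4)/(2*x)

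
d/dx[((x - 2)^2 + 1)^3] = 6*x^5 - 60*x^4 + 252*x^3 - 552*x^2 + 630*x - 300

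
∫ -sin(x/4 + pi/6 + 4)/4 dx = cos(x/4 + pi/6 + 4) + C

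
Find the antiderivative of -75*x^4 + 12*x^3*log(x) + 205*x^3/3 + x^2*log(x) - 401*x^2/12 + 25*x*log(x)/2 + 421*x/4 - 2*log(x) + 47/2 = (-5*x^2 + x*log(x) + 6*x + 6)*(36*x^3 + 4*x^2 + 75*x - 24)/12 + C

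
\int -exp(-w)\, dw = exp(-w) + C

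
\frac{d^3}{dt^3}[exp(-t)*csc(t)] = -2*sqrt(2)*(cos(t + pi/4) + 3*sin(t + pi/4)/sin(t)^2)*exp(-t)/sin(t)^2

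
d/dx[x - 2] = 1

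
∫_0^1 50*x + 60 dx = 85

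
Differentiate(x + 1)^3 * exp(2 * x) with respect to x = 2*x^3*exp(2*x) + 9*x^2*exp(2*x) + 12*x*exp(2*x) + 5*exp(2*x)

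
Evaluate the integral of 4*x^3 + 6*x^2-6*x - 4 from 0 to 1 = -4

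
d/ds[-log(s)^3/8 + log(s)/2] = (4 - 3*log(s)^2)/(8*s)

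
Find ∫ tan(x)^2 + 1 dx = tan(x) + C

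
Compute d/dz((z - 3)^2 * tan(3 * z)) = 3*z^2/cos(3*z)^2 + 2*z*tan(3*z) - 18*z/cos(3*z)^2 - 6*tan(3*z) + 27/cos(3*z)^2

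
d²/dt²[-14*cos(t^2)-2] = 56*t^2*cos(t^2) + 28*sin(t^2)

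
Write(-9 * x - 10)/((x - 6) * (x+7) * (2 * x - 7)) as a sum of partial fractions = 166/(105*(2*x - 7)) + 53/(273*(x + 7)) - 64/(65*(x - 6))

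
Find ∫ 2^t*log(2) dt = 2^t + C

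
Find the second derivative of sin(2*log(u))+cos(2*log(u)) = -2*(sin(2*log(u)) + 3*cos(2*log(u)))/u^2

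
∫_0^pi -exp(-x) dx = -1 + exp(-pi)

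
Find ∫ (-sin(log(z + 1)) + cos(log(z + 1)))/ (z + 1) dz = sqrt(2)*sin(log(z + 1) + pi/4) + C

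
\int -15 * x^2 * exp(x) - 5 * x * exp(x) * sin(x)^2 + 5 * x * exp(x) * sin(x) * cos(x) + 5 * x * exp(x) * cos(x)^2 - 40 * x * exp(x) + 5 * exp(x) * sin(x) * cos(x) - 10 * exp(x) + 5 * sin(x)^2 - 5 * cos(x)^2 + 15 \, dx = 5*(-x*exp(x) + 1)*(6*x - sin(2*x) + 4)/2 + C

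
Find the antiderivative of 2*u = u^2 + C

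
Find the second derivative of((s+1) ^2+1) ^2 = 12*s^2 + 24*s + 16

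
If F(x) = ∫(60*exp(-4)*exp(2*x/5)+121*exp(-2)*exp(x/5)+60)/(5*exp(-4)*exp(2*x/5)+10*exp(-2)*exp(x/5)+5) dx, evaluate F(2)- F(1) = -exp(-9/5)/(exp(-9/5) + 1) + exp(-8/5)/(exp(-8/5) + 1) + 12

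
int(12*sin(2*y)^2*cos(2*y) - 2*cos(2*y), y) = 2*sin(2*y)^3 - sin(2*y) + C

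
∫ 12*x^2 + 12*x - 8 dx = 4*x^3 + 6*x^2 - 8*x + C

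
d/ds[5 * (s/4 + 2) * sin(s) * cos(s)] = 5*s*cos(2*s)/4 + 5*sin(2*s)/8 + 10*cos(2*s)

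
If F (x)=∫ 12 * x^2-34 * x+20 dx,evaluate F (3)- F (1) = 8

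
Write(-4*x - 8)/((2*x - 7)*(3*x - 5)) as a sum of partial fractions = 4/(3*x - 5) - 4/(2*x - 7)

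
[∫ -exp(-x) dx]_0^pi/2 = -1 + exp(-pi/2)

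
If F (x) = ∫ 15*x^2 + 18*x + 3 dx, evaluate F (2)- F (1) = 65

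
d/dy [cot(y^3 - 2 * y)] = (2 - 3*y^2)/sin(y*(y^2 - 2))^2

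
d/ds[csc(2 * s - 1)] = -2*cot(2*s - 1)*csc(2*s - 1)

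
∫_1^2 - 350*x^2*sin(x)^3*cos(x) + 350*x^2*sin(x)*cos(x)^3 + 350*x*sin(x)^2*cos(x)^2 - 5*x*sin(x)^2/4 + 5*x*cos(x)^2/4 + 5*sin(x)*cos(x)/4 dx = 175*cos(4)/8 + 5*sin(4)/4 - 5*sin(2)/8 - 175*cos(8)/2 + 525/8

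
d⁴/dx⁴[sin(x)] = sin(x)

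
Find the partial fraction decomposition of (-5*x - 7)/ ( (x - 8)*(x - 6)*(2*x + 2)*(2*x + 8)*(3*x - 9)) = 13/(30240*(x + 4)) + 1/(4536*(x + 1)) - 11/(2520*(x - 3)) + 37/(5040*(x - 6)) - 47/(12960*(x - 8))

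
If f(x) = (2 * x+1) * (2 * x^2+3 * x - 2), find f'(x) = 12*x^2 + 16*x - 1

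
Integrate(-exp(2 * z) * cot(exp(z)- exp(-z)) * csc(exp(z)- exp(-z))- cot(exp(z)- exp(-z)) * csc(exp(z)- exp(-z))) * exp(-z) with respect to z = csc(2*sinh(z)) + C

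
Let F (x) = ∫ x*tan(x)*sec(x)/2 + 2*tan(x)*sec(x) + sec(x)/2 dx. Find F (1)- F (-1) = sec(1)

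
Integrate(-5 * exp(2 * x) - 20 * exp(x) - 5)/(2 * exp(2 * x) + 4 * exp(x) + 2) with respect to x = 5*(-(x + 6)*(exp(x) + 1) - 2*exp(x))/(2*(exp(x) + 1)) + C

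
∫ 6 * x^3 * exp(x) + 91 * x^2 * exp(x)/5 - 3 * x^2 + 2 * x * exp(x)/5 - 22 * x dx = x^2*(30*x + 1)*exp(x)/5 - (x - 1)*(x^2 + 12*x + 12) + C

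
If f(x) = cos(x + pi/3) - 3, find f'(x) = -sin(x + pi/3)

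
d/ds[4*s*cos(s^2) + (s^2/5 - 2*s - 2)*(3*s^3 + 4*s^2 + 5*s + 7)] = 3*s^4 - 104*s^3/5 - 8*s^2*sin(s^2) - 39*s^2 - 166*s/5 + 4*cos(s^2) - 24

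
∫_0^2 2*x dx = 4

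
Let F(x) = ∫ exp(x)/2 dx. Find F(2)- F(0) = -1/2 + exp(2)/2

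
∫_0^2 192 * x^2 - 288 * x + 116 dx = 168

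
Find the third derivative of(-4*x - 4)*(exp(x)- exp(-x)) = (-4*x*exp(2*x) - 4*x - 16*exp(2*x) + 8)*exp(-x)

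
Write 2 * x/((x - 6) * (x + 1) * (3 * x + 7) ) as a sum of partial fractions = -21/(50*(3*x + 7)) + 1/(14*(x + 1)) + 12/(175*(x - 6))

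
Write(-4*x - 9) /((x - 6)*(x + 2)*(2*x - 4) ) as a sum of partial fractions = -1/(64*(x + 2)) + 17/(32*(x - 2)) - 33/(64*(x - 6))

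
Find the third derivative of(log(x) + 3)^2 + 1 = (4*log(x) + 6)/x^3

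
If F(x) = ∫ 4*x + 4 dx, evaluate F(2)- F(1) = 10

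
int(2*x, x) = x^2 + C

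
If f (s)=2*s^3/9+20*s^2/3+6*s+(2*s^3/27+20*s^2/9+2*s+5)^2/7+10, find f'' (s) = 40*s^4/1701 + 1600*s^3/1701 + 1696*s^2/189 + 604*s/63 + 1312/63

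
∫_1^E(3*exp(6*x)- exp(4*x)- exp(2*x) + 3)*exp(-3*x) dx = -(E - exp(-1))^3 - 2*E - 2*exp(-E) + 2*exp(-1) + 2*exp(E) + (-exp(-E) + exp(E))^3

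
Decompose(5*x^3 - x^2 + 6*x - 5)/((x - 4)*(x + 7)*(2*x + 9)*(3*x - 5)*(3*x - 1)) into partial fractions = -79/(28072*(3*x - 1)) - 685/(26936*(3*x - 5)) + 478/(5365*(2*x + 9)) - 1811/(31460*(x + 7)) + 19/(847*(x - 4))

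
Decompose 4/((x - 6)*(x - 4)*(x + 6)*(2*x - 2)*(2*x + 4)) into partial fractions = 1/(3360*(x + 6)) - 1/(576*(x + 2)) + 1/(315*(x - 1)) - 1/(360*(x - 4)) + 1/(960*(x - 6))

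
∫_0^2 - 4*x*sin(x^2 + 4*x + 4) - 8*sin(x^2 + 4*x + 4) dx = 2*cos(16) - 2*cos(4)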